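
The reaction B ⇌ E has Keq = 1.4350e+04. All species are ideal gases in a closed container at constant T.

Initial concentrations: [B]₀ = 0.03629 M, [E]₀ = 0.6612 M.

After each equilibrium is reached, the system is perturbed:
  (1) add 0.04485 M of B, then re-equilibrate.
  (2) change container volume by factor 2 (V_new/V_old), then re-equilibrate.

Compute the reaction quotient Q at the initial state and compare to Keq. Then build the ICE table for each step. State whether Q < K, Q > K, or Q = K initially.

Q₀ = 18.22 vs Keq = 1.4350e+04 ⇒ Q<K, forward
Step 1:
                  B         E
  Initial   0.03629    0.6612
  Change   -0.03624   0.03624
  Equil   4.8602e-05    0.6974
  solve Keq expr → x = 0.03624; check Q = 1.4350e+04
Then add 0.04485 M of B.
Step 2:
                  B         E
  Initial    0.0449    0.6974
  Change   -0.04485   0.04485
  Equil   5.1727e-05    0.7423
  solve Keq expr → x = 0.04485; check Q = 1.4350e+04
Then change container volume by factor 2 (V_new/V_old).
Step 3:
                  B         E
  Initial 2.5864e-05    0.3711
  Change          0         0
  Equil   2.5864e-05    0.3711
  solve Keq expr → x = 0; check Q = 1.4350e+04

Q₀ = 18.22; Q < K (proceeds forward)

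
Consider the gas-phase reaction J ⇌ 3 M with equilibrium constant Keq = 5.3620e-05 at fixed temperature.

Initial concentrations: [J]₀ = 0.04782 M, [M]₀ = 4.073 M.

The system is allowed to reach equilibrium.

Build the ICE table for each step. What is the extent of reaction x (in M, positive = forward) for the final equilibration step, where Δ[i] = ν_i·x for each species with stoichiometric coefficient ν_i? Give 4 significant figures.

x = -1.344 M

Q₀ = 1413 vs Keq = 5.3620e-05 ⇒ Q>K, reverse
Step 1:
                    J           M
  Initial     0.04782       4.073
  Change        1.344      -4.031
  Equil         1.391      0.0421
  solve Keq expr → x = -1.344; check Q = 5.3620e-05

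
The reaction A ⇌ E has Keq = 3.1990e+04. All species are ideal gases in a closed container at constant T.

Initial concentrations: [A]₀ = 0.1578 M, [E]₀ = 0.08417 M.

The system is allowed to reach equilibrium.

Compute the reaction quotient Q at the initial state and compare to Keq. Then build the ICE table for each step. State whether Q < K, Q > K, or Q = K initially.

Q₀ = 0.5334; Q < K (proceeds forward)

Q₀ = 0.5334 vs Keq = 3.1990e+04 ⇒ Q<K, forward
Step 1:
                    A           E
  init         0.1578     0.08417
  Δ           -0.1578      0.1578
  eq       7.5637e-06       0.242
  solve Keq expr → x = 0.1578; check Q = 3.1990e+04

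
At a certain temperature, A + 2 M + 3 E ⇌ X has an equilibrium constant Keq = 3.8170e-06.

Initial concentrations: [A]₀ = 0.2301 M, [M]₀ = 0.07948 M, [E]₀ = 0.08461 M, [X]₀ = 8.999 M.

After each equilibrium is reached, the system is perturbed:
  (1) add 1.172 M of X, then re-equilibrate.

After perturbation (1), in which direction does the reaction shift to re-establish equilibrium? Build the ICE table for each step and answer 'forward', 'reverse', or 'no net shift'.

Q₀ = 1.0221e+07 vs Keq = 3.8170e-06 ⇒ Q>K, reverse
Step 1:
                  A         M         E         X
  Initial    0.2301   0.07948   0.08461     8.999
  Change      4.623     9.246     13.87    -4.623
  Equil       4.853     9.325     13.95     4.376
  solve Keq expr → x = -4.623; check Q = 3.8170e-06
Then add 1.172 M of X.
Step 2:
                  A         M         E         X
  Initial     4.853     9.325     13.95     5.548
  Change     0.1647    0.3294     0.494   -0.1647
  Equil       5.018     9.655     14.45     5.383
  solve Keq expr → x = -0.1647; check Q = 3.8170e-06

Direction: reverse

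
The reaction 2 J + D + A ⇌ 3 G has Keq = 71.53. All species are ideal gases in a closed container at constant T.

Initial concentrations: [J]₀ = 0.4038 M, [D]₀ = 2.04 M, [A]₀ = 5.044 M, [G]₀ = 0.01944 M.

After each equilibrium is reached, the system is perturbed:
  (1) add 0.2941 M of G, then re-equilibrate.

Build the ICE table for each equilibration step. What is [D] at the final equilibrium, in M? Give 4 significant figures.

Q₀ = 4.3788e-06 vs Keq = 71.53 ⇒ Q<K, forward
Step 1:
                   J          D          A          G
  I           0.4038       2.04      5.044    0.01944
  C          -0.3855    -0.1928    -0.1928     0.5783
  E          0.01825      1.847      4.851     0.5978
  solve Keq expr → x = 0.1928; check Q = 71.53
Then add 0.2941 M of G.
Step 2:
                   J          D          A          G
  I          0.01825      1.847      4.851     0.8919
  C          0.01378    0.00689    0.00689   -0.02067
  E          0.03203      1.854      4.858     0.8712
  solve Keq expr → x = -0.00689; check Q = 71.53

[D]_eq = 1.854 M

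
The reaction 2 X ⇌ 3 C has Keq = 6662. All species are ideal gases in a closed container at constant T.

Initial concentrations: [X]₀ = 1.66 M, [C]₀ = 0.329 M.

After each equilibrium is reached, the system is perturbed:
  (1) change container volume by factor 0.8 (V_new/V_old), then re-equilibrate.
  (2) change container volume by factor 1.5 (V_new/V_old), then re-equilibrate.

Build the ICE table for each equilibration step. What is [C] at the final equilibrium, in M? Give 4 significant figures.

[C]_eq = 2.286 M

Q₀ = 0.01292 vs Keq = 6662 ⇒ Q<K, forward
Step 1:
                   X          C
  I             1.66      0.329
  C           -1.605      2.407
  E          0.05544      2.736
  solve Keq expr → x = 0.8023; check Q = 6662
Then change container volume by factor 0.8 (V_new/V_old).
Step 2:
                   X          C
  I           0.0693       3.42
  C         0.007783   -0.01168
  E          0.07709      3.408
  solve Keq expr → x = -0.003892; check Q = 6662
Then change container volume by factor 1.5 (V_new/V_old).
Step 3:
                   X          C
  I          0.05139      2.272
  C        -0.009054    0.01358
  E          0.04234      2.286
  solve Keq expr → x = 0.004527; check Q = 6662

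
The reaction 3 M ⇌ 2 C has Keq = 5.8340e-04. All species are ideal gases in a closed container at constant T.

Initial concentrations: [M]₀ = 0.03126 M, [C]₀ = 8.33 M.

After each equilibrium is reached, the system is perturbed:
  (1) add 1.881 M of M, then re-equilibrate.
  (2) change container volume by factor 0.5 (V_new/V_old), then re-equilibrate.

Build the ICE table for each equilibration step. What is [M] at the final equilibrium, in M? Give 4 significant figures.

[M]_eq = 24.44 M

Q₀ = 2.2716e+06 vs Keq = 5.8340e-04 ⇒ Q>K, reverse
Step 1:
                    M           C
  init        0.03126        8.33
  Δ             11.14      -7.428
  eq            11.17      0.9021
  solve Keq expr → x = -3.714; check Q = 5.8340e-04
Then add 1.881 M of M.
Step 2:
                    M           C
  init          13.05      0.9021
  Δ           -0.2976      0.1984
  eq            12.76         1.1
  solve Keq expr → x = 0.0992; check Q = 5.8340e-04
Then change container volume by factor 0.5 (V_new/V_old).
Step 3:
                    M           C
  init          25.51       2.201
  Δ            -1.075       0.717
  eq            24.44       2.918
  solve Keq expr → x = 0.3585; check Q = 5.8340e-04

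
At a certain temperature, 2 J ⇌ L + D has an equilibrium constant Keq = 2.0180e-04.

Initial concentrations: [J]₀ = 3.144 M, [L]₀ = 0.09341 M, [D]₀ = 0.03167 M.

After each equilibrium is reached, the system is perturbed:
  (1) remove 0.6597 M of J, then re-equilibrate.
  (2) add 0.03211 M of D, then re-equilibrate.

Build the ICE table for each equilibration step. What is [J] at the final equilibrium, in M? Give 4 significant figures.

[J]_eq = 2.563 M

Q₀ = 2.9928e-04 vs Keq = 2.0180e-04 ⇒ Q>K, reverse
Step 1:
                  J         L         D
  init        3.144   0.09341   0.03167
  Δ         0.01612 -0.008059 -0.008059
  eq           3.16   0.08535   0.02361
  solve Keq expr → x = -0.008059; check Q = 2.0180e-04
Then remove 0.6597 M of J.
Step 2:
                  J         L         D
  init          2.5   0.08535   0.02361
  Δ         0.01453 -0.007265 -0.007265
  eq          2.515   0.07809   0.01635
  solve Keq expr → x = -0.007265; check Q = 2.0180e-04
Then add 0.03211 M of D.
Step 3:
                  J         L         D
  init        2.515   0.07809   0.04846
  Δ         0.04793  -0.02396  -0.02396
  eq          2.563   0.05412   0.02449
  solve Keq expr → x = -0.02396; check Q = 2.0180e-04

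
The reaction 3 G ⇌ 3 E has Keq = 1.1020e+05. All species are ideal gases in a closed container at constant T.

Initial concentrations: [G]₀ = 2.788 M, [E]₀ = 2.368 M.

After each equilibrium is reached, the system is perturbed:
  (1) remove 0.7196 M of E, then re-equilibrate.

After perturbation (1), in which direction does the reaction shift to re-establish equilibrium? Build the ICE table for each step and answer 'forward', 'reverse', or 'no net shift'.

Direction: forward

Q₀ = 0.6127 vs Keq = 1.1020e+05 ⇒ Q<K, forward
Step 1:
                   G          E
  init         2.788      2.368
  Δ           -2.683      2.683
  eq          0.1053      5.051
  solve Keq expr → x = 0.8942; check Q = 1.1020e+05
Then remove 0.7196 M of E.
Step 2:
                   G          E
  init        0.1053      4.331
  Δ          -0.0147     0.0147
  eq         0.09064      4.346
  solve Keq expr → x = 0.004901; check Q = 1.1020e+05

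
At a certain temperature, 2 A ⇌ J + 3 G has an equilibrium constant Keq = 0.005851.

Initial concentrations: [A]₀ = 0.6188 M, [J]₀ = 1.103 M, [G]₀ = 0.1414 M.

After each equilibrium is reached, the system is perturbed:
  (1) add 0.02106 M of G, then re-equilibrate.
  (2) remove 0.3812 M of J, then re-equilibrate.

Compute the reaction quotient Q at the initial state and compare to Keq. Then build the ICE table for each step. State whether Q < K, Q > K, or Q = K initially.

Q₀ = 0.008144 vs Keq = 0.005851 ⇒ Q>K, reverse
Step 1:
                    A           J           G
  I            0.6188       1.103      0.1414
  C          0.008913   -0.004457    -0.01337
  E            0.6277       1.099       0.128
  solve Keq expr → x = -0.004457; check Q = 0.005851
Then add 0.02106 M of G.
Step 2:
                    A           J           G
  I            0.6277       1.099      0.1491
  C           0.01272   -0.006361    -0.01908
  E            0.6404       1.092        0.13
  solve Keq expr → x = -0.006361; check Q = 0.005851
Then remove 0.3812 M of J.
Step 3:
                    A           J           G
  I            0.6404       0.711        0.13
  C          -0.01183    0.005913     0.01774
  E            0.6286      0.7169      0.1477
  solve Keq expr → x = 0.005913; check Q = 0.005851

Q₀ = 0.008144; Q > K (proceeds reverse)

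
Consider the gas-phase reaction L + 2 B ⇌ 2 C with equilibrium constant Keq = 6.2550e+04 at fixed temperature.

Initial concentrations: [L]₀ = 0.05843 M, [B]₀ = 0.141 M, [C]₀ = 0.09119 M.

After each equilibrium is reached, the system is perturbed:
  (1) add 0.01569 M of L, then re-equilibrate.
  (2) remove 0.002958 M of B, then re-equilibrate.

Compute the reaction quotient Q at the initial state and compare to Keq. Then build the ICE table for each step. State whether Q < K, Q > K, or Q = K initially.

Q₀ = 7.158 vs Keq = 6.2550e+04 ⇒ Q<K, forward
Step 1:
                    L           B           C
  I           0.05843       0.141     0.09119
  C          -0.05744     -0.1149      0.1149
  E        9.9433e-04     0.02613      0.2061
  solve Keq expr → x = 0.05744; check Q = 6.2550e+04
Then add 0.01569 M of L.
Step 2:
                    L           B           C
  I           0.01668     0.02613      0.2061
  C         -0.008227    -0.01645     0.01645
  E          0.008457    0.009675      0.2225
  solve Keq expr → x = 0.008227; check Q = 6.2550e+04
Then remove 0.002958 M of B.
Step 3:
                    L           B           C
  I          0.008457    0.006717      0.2225
  C          0.001137    0.002274   -0.002274
  E          0.009594     0.00899      0.2202
  solve Keq expr → x = -0.001137; check Q = 6.2550e+04

Q₀ = 7.158; Q < K (proceeds forward)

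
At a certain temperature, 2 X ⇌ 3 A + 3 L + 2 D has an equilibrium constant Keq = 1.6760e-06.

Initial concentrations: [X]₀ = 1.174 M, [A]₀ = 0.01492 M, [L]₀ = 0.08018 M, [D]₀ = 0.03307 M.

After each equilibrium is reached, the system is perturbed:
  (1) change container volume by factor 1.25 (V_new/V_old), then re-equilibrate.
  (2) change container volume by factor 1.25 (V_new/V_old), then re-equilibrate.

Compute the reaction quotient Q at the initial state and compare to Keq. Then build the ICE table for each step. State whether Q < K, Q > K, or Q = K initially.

Q₀ = 1.3584e-12; Q < K (proceeds forward)

Q₀ = 1.3584e-12 vs Keq = 1.6760e-06 ⇒ Q<K, forward
Step 1:
                   X          A          L          D
  I            1.174    0.01492    0.08018    0.03307
  C          -0.1113      0.167      0.167     0.1113
  E            1.063     0.1819     0.2471     0.1444
  solve Keq expr → x = 0.05565; check Q = 1.6760e-06
Then change container volume by factor 1.25 (V_new/V_old).
Step 2:
                   X          A          L          D
  I           0.8502     0.1455     0.1977     0.1155
  C         -0.01977    0.02966    0.02966    0.01977
  E           0.8304     0.1752     0.2274     0.1353
  solve Keq expr → x = 0.009885; check Q = 1.6760e-06
Then change container volume by factor 1.25 (V_new/V_old).
Step 3:
                   X          A          L          D
  I           0.6643     0.1401     0.1819     0.1082
  C         -0.01848    0.02772    0.02772    0.01848
  E           0.6458     0.1678     0.2096     0.1267
  solve Keq expr → x = 0.00924; check Q = 1.6760e-06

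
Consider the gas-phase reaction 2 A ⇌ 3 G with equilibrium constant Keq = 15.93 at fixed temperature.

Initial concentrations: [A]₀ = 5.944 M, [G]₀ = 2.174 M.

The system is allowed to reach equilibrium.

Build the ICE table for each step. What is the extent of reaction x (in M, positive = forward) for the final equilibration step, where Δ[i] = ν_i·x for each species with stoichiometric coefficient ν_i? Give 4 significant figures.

Q₀ = 0.2908 vs Keq = 15.93 ⇒ Q<K, forward
Step 1:
                    A           G
  init          5.944       2.174
  Δ            -2.429       3.643
  eq            3.515       5.817
  solve Keq expr → x = 1.214; check Q = 15.93

x = 1.214 M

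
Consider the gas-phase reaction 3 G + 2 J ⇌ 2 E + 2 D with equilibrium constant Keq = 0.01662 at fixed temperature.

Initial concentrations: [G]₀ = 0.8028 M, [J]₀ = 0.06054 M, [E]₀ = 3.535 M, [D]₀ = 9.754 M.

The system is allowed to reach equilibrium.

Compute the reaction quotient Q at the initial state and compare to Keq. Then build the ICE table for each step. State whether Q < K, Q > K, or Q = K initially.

Q₀ = 6.2696e+05; Q > K (proceeds reverse)

Q₀ = 6.2696e+05 vs Keq = 0.01662 ⇒ Q>K, reverse
Step 1:
                  G         J         E         D
  Initial    0.8028   0.06054     3.535     9.754
  Change      4.335      2.89     -2.89     -2.89
  Equil       5.137      2.95    0.6452     6.864
  solve Keq expr → x = -1.445; check Q = 0.01662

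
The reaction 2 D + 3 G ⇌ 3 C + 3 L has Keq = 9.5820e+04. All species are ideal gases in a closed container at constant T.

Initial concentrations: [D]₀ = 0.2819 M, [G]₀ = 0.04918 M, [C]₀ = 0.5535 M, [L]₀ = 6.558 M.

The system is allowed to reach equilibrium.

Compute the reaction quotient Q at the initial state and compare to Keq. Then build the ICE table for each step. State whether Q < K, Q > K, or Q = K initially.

Q₀ = 5.0595e+06 vs Keq = 9.5820e+04 ⇒ Q>K, reverse
Step 1:
                    D           G           C           L
  init         0.2819     0.04918      0.5535       6.558
  Δ           0.05767     0.08651    -0.08651    -0.08651
  eq           0.3396      0.1357       0.467       6.471
  solve Keq expr → x = -0.02884; check Q = 9.5820e+04

Q₀ = 5.0595e+06; Q > K (proceeds reverse)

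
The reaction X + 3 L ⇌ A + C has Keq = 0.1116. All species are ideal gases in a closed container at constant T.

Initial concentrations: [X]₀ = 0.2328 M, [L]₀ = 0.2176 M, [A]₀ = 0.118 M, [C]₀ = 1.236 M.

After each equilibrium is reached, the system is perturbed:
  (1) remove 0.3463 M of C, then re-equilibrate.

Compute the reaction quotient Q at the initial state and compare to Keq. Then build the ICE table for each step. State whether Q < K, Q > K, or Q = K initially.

Q₀ = 60.81; Q > K (proceeds reverse)

Q₀ = 60.81 vs Keq = 0.1116 ⇒ Q>K, reverse
Step 1:
                   X          L          A          C
  Initial     0.2328     0.2176      0.118      1.236
  Change      0.1122     0.3365    -0.1122    -0.1122
  Equil        0.345     0.5541   0.005828      1.124
  solve Keq expr → x = -0.1122; check Q = 0.1116
Then remove 0.3463 M of C.
Step 2:
                   X          L          A          C
  Initial      0.345     0.5541   0.005828     0.7775
  Change    -0.00222  -0.006661    0.00222    0.00222
  Equil       0.3428     0.5475   0.008049     0.7797
  solve Keq expr → x = 0.00222; check Q = 0.1116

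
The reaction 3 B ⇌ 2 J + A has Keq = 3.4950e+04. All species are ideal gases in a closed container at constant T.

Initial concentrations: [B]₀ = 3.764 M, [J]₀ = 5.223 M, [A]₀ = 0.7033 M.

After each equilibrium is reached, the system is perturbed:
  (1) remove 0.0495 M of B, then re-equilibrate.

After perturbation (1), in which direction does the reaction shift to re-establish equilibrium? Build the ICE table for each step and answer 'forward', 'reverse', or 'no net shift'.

Direction: reverse

Q₀ = 0.3598 vs Keq = 3.4950e+04 ⇒ Q<K, forward
Step 1:
                    B           J           A
  Initial       3.764       5.223      0.7033
  Change       -3.617       2.411       1.206
  Equil        0.1471       7.634       1.909
  solve Keq expr → x = 1.206; check Q = 3.4950e+04
Then remove 0.0495 M of B.
Step 2:
                    B           J           A
  Initial      0.0976       7.634       1.909
  Change      0.04867    -0.03244    -0.01622
  Equil        0.1463       7.602       1.893
  solve Keq expr → x = -0.01622; check Q = 3.4950e+04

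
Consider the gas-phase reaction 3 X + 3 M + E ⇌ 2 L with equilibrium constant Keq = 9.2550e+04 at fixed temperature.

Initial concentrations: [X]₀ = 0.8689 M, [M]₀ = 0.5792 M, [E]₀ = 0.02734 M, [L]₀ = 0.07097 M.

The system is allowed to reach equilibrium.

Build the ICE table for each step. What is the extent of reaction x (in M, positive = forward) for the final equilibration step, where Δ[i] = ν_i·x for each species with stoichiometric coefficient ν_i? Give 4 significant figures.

x = 0.02734 M

Q₀ = 1.445 vs Keq = 9.2550e+04 ⇒ Q<K, forward
Step 1:
                  X         M         E         L
  I          0.8689    0.5792   0.02734   0.07097
  C        -0.08201  -0.08201  -0.02734   0.05467
  E          0.7869    0.4972 2.8484e-06    0.1256
  solve Keq expr → x = 0.02734; check Q = 9.2550e+04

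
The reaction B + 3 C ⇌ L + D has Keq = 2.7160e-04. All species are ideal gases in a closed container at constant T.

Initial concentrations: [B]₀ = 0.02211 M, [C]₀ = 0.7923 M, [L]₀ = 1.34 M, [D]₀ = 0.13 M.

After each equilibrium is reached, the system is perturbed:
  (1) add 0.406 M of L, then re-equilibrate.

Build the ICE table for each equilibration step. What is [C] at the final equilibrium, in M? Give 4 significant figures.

[C]_eq = 1.182 M

Q₀ = 15.84 vs Keq = 2.7160e-04 ⇒ Q>K, reverse
Step 1:
                    B           C           L           D
  Initial     0.02211      0.7923        1.34        0.13
  Change       0.1299      0.3898     -0.1299     -0.1299
  Equil        0.1521       1.182        1.21  5.6379e-05
  solve Keq expr → x = -0.1299; check Q = 2.7160e-04
Then add 0.406 M of L.
Step 2:
                    B           C           L           D
  Initial      0.1521       1.182       1.616  5.6379e-05
  Change   1.4155e-05  4.2466e-05 -1.4155e-05 -1.4155e-05
  Equil        0.1521       1.182       1.616  4.2224e-05
  solve Keq expr → x = -1.4155e-05; check Q = 2.7160e-04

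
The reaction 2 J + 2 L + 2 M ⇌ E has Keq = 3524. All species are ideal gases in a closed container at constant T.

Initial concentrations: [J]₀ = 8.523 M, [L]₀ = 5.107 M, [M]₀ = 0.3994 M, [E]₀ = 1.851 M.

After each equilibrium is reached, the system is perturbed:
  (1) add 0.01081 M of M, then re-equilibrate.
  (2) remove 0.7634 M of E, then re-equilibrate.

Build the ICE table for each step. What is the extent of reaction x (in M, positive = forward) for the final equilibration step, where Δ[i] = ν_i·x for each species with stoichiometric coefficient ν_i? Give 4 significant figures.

Q₀ = 0.006125 vs Keq = 3524 ⇒ Q<K, forward
Step 1:
                   J          L          M          E
  init         8.523      5.107     0.3994      1.851
  Δ          -0.3988    -0.3988    -0.3988     0.1994
  eq           8.124      4.708 6.3061e-04       2.05
  solve Keq expr → x = 0.1994; check Q = 3524
Then add 0.01081 M of M.
Step 2:
                   J          L          M          E
  init         8.124      4.708    0.01144       2.05
  Δ         -0.01081   -0.01081   -0.01081   0.005403
  eq           8.113      4.697 6.3373e-04      2.056
  solve Keq expr → x = 0.005403; check Q = 3524
Then remove 0.7634 M of E.
Step 3:
                   J          L          M          E
  init         8.113      4.697 6.3373e-04      1.292
  Δ       -1.3122e-04 -1.3122e-04 -1.3122e-04 6.5612e-05
  eq           8.113      4.697 5.0251e-04      1.292
  solve Keq expr → x = 6.5612e-05; check Q = 3524

x = 6.5612e-05 M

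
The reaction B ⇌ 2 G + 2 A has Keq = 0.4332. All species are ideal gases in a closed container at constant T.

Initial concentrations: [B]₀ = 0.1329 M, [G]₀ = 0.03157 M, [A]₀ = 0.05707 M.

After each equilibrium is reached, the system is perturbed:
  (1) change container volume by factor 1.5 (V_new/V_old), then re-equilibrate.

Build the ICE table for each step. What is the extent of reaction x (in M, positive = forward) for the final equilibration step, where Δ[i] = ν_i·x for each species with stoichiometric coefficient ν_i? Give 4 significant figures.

Q₀ = 2.4425e-05 vs Keq = 0.4332 ⇒ Q<K, forward
Step 1:
                    B           G           A
  init         0.1329     0.03157     0.05707
  Δ           -0.1185       0.237       0.237
  eq           0.0144      0.2686      0.2941
  solve Keq expr → x = 0.1185; check Q = 0.4332
Then change container volume by factor 1.5 (V_new/V_old).
Step 2:
                    B           G           A
  init       0.009599       0.179       0.196
  Δ         -0.005959     0.01192     0.01192
  eq         0.003641       0.191       0.208
  solve Keq expr → x = 0.005959; check Q = 0.4332

x = 0.005959 M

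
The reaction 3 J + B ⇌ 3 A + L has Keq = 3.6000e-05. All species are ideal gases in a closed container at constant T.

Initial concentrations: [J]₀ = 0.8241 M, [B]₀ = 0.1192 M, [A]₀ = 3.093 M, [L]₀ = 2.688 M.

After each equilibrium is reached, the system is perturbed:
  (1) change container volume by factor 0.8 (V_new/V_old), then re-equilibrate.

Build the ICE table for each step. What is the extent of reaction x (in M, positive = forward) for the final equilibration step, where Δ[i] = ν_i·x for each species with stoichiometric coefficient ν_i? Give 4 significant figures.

x = 0 M

Q₀ = 1192 vs Keq = 3.6000e-05 ⇒ Q>K, reverse
Step 1:
                   J          B          A          L
  Initial     0.8241     0.1192      3.093      2.688
  Change       2.984     0.9946     -2.984    -0.9946
  Equil        3.808      1.114     0.1093      1.693
  solve Keq expr → x = -0.9946; check Q = 3.6000e-05
Then change container volume by factor 0.8 (V_new/V_old).
Step 2:
                   J          B          A          L
  Initial       4.76      1.392     0.1367      2.117
  Change           0          0          0          0
  Equil         4.76      1.392     0.1367      2.117
  solve Keq expr → x = 0; check Q = 3.6000e-05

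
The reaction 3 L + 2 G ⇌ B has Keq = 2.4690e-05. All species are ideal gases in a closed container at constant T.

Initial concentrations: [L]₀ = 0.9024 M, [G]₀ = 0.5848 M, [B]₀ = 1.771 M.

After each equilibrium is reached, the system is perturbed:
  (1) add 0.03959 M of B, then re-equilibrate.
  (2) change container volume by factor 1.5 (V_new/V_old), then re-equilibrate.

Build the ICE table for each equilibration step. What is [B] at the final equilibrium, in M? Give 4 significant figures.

Q₀ = 7.047 vs Keq = 2.4690e-05 ⇒ Q>K, reverse
Step 1:
                    L           G           B
  I            0.9024      0.5848       1.771
  C             5.066       3.377      -1.689
  E             5.968       3.962     0.08239
  solve Keq expr → x = -1.689; check Q = 2.4690e-05
Then add 0.03959 M of B.
Step 2:
                    L           G           B
  I             5.968       3.962       0.122
  C           0.09781      0.0652     -0.0326
  E             6.066       4.027     0.08938
  solve Keq expr → x = -0.0326; check Q = 2.4690e-05
Then change container volume by factor 1.5 (V_new/V_old).
Step 3:
                    L           G           B
  I             4.044       2.685     0.05959
  C             0.137     0.09136    -0.04568
  E             4.181       2.776     0.01391
  solve Keq expr → x = -0.04568; check Q = 2.4690e-05

[B]_eq = 0.01391 M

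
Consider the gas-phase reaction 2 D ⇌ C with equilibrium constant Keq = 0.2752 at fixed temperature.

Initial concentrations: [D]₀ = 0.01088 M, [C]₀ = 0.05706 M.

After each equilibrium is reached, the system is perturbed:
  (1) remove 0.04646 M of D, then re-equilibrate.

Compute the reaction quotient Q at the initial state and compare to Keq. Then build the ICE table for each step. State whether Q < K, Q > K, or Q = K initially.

Q₀ = 482; Q > K (proceeds reverse)

Q₀ = 482 vs Keq = 0.2752 ⇒ Q>K, reverse
Step 1:
                  D         C
  Initial   0.01088   0.05706
  Change     0.1065  -0.05327
  Equil      0.1174  0.003794
  solve Keq expr → x = -0.05327; check Q = 0.2752
Then remove 0.04646 M of D.
Step 2:
                  D         C
  Initial   0.07095  0.003794
  Change   0.004458 -0.002229
  Equil     0.07541  0.001565
  solve Keq expr → x = -0.002229; check Q = 0.2752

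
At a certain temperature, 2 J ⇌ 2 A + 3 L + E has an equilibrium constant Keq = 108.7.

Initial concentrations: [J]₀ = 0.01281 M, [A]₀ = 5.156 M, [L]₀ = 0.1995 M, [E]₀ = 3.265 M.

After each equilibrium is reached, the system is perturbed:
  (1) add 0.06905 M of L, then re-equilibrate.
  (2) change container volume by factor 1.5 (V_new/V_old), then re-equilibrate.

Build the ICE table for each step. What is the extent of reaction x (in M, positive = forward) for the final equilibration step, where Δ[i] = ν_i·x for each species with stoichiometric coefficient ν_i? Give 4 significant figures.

x = 0.009112 M

Q₀ = 4200 vs Keq = 108.7 ⇒ Q>K, reverse
Step 1:
                    J           A           L           E
  I           0.01281       5.156      0.1995       3.265
  C           0.03617    -0.03617    -0.05426    -0.01809
  E           0.04898        5.12      0.1452       3.247
  solve Keq expr → x = -0.01809; check Q = 108.7
Then add 0.06905 M of L.
Step 2:
                    J           A           L           E
  I           0.04898        5.12      0.2143       3.247
  C           0.02035    -0.02035    -0.03052    -0.01017
  E           0.06933       5.099      0.1838       3.237
  solve Keq expr → x = -0.01017; check Q = 108.7
Then change container volume by factor 1.5 (V_new/V_old).
Step 3:
                    J           A           L           E
  I           0.04622         3.4      0.1225       2.158
  C          -0.01822     0.01822     0.02734    0.009112
  E           0.02799       3.418      0.1499       2.167
  solve Keq expr → x = 0.009112; check Q = 108.7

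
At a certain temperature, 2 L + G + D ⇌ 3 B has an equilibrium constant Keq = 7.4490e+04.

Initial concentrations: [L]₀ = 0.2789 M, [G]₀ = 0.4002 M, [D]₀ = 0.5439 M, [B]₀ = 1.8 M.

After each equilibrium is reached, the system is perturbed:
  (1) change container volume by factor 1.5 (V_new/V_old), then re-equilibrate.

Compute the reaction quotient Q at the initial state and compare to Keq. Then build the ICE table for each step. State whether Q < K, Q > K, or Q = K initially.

Q₀ = 344.4 vs Keq = 7.4490e+04 ⇒ Q<K, forward
Step 1:
                  L         G         D         B
  Initial    0.2789    0.4002    0.5439       1.8
  Change    -0.2447   -0.1224   -0.1224    0.3671
  Equil     0.03416    0.2778    0.4215     2.167
  solve Keq expr → x = 0.1224; check Q = 7.4490e+04
Then change container volume by factor 1.5 (V_new/V_old).
Step 2:
                  L         G         D         B
  Initial   0.02277    0.1852     0.281     1.445
  Change   0.004632  0.002316  0.002316 -0.006949
  Equil      0.0274    0.1875    0.2833     1.438
  solve Keq expr → x = -0.002316; check Q = 7.4490e+04

Q₀ = 344.4; Q < K (proceeds forward)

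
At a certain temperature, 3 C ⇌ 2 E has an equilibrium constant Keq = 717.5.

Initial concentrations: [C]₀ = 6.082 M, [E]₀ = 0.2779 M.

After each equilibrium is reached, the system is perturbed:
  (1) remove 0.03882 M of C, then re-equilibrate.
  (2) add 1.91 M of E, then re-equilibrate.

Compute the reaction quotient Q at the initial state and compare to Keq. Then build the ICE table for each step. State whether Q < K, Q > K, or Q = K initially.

Q₀ = 3.4327e-04 vs Keq = 717.5 ⇒ Q<K, forward
Step 1:
                    C           E
  Initial       6.082      0.2779
  Change       -5.794       3.863
  Equil         0.288       4.141
  solve Keq expr → x = 1.931; check Q = 717.5
Then remove 0.03882 M of C.
Step 2:
                    C           E
  Initial      0.2492       4.141
  Change      0.03765     -0.0251
  Equil        0.2869       4.115
  solve Keq expr → x = -0.01255; check Q = 717.5
Then add 1.91 M of E.
Step 3:
                    C           E
  Initial      0.2869       6.025
  Change       0.0808    -0.05387
  Equil        0.3677       5.972
  solve Keq expr → x = -0.02693; check Q = 717.5

Q₀ = 3.4327e-04; Q < K (proceeds forward)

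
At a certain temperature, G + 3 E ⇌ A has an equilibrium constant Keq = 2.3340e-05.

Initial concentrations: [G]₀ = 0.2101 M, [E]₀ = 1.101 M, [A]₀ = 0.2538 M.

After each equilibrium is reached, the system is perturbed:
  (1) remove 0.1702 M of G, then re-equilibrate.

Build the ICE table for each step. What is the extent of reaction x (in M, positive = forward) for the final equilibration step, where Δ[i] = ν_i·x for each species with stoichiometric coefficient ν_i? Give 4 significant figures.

Q₀ = 0.9051 vs Keq = 2.3340e-05 ⇒ Q>K, reverse
Step 1:
                  G         E         A
  I          0.2101     1.101    0.2538
  C          0.2537    0.7612   -0.2537
  E          0.4638     1.862 6.9909e-05
  solve Keq expr → x = -0.2537; check Q = 2.3340e-05
Then remove 0.1702 M of G.
Step 2:
                  G         E         A
  I          0.2936     1.862 6.9909e-05
  C       2.5643e-05 7.6930e-05 -2.5643e-05
  E          0.2937     1.862 4.4265e-05
  solve Keq expr → x = -2.5643e-05; check Q = 2.3340e-05

x = -2.5643e-05 M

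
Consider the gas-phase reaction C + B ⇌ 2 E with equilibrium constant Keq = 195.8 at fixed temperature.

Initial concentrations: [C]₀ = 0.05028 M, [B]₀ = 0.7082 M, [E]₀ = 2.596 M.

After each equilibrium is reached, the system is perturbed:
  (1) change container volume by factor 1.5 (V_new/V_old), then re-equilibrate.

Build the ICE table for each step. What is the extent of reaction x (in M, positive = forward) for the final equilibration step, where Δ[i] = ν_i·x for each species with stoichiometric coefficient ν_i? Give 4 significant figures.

Q₀ = 189.3 vs Keq = 195.8 ⇒ Q<K, forward
Step 1:
                   C          B          E
  Initial    0.05028     0.7082      2.596
  Change   -0.001468  -0.001468   0.002937
  Equil      0.04881     0.7067      2.599
  solve Keq expr → x = 0.001468; check Q = 195.8
Then change container volume by factor 1.5 (V_new/V_old).
Step 2:
                   C          B          E
  Initial    0.03254     0.4712      1.733
  Change           0          0          0
  Equil      0.03254     0.4712      1.733
  solve Keq expr → x = 0; check Q = 195.8

x = 0 M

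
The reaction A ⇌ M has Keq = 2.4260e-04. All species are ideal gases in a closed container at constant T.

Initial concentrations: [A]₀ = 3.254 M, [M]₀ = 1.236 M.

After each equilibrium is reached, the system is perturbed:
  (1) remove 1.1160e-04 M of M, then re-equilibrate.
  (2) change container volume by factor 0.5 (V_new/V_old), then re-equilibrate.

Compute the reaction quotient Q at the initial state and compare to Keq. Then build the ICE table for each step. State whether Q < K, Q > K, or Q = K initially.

Q₀ = 0.3798 vs Keq = 2.4260e-04 ⇒ Q>K, reverse
Step 1:
                   A          M
  Initial      3.254      1.236
  Change       1.235     -1.235
  Equil        4.489   0.001089
  solve Keq expr → x = -1.235; check Q = 2.4260e-04
Then remove 1.1160e-04 M of M.
Step 2:
                   A          M
  Initial      4.489 9.7741e-04
  Change  -1.1157e-04 1.1157e-04
  Equil        4.489   0.001089
  solve Keq expr → x = 1.1157e-04; check Q = 2.4260e-04
Then change container volume by factor 0.5 (V_new/V_old).
Step 3:
                   A          M
  Initial      8.978   0.002178
  Change           0          0
  Equil        8.978   0.002178
  solve Keq expr → x = 0; check Q = 2.4260e-04

Q₀ = 0.3798; Q > K (proceeds reverse)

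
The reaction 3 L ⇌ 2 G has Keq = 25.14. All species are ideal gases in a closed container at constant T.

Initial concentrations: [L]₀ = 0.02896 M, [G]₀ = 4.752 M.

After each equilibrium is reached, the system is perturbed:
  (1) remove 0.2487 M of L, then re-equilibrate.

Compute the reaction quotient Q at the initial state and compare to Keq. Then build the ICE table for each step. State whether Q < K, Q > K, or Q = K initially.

Q₀ = 9.2973e+05 vs Keq = 25.14 ⇒ Q>K, reverse
Step 1:
                    L           G
  I           0.02896       4.752
  C            0.8569     -0.5713
  E            0.8859       4.181
  solve Keq expr → x = -0.2856; check Q = 25.14
Then remove 0.2487 M of L.
Step 2:
                    L           G
  I            0.6372       4.181
  C            0.2272     -0.1514
  E            0.8644       4.029
  solve Keq expr → x = -0.07572; check Q = 25.14

Q₀ = 9.2973e+05; Q > K (proceeds reverse)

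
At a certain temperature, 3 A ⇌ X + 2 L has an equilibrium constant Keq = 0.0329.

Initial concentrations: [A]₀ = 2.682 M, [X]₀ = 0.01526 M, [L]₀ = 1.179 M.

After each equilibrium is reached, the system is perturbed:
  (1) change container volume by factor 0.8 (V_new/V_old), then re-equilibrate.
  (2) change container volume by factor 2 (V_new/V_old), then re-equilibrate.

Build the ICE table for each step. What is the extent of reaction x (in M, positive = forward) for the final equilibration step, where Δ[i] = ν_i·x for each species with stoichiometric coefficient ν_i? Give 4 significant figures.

Q₀ = 0.0011 vs Keq = 0.0329 ⇒ Q<K, forward
Step 1:
                   A          X          L
  I            2.682    0.01526      1.179
  C          -0.4528     0.1509     0.3019
  E            2.229     0.1662      1.481
  solve Keq expr → x = 0.1509; check Q = 0.0329
Then change container volume by factor 0.8 (V_new/V_old).
Step 2:
                   A          X          L
  I            2.787     0.2077      1.851
  C                0          0          0
  E            2.787     0.2077      1.851
  solve Keq expr → x = 0; check Q = 0.0329
Then change container volume by factor 2 (V_new/V_old).
Step 3:
                   A          X          L
  I            1.393     0.1039     0.9255
  C                0          0          0
  E            1.393     0.1039     0.9255
  solve Keq expr → x = 0; check Q = 0.0329

x = 0 M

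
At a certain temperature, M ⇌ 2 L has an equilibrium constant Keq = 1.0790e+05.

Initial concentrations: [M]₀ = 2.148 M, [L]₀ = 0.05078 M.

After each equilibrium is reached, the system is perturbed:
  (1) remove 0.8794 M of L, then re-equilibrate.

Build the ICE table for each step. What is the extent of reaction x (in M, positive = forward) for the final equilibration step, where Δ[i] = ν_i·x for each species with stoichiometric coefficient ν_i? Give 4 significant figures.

x = 6.3673e-05 M

Q₀ = 0.0012 vs Keq = 1.0790e+05 ⇒ Q<K, forward
Step 1:
                  M         L
  I           2.148   0.05078
  C          -2.148     4.296
  E       1.7508e-04     4.346
  solve Keq expr → x = 2.148; check Q = 1.0790e+05
Then remove 0.8794 M of L.
Step 2:
                  M         L
  I       1.7508e-04     3.467
  C       -6.3673e-05 1.2735e-04
  E       1.1141e-04     3.467
  solve Keq expr → x = 6.3673e-05; check Q = 1.0790e+05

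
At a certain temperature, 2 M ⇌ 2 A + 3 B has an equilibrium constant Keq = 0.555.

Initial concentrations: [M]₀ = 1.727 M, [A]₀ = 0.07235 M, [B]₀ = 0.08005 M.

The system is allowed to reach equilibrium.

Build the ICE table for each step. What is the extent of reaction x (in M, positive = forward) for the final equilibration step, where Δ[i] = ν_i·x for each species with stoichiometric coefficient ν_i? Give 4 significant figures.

Q₀ = 9.0028e-07 vs Keq = 0.555 ⇒ Q<K, forward
Step 1:
                  M         A         B
  Initial     1.727   0.07235   0.08005
  Change    -0.6556    0.6556    0.9833
  Equil       1.071    0.7279     1.063
  solve Keq expr → x = 0.3278; check Q = 0.555

x = 0.3278 M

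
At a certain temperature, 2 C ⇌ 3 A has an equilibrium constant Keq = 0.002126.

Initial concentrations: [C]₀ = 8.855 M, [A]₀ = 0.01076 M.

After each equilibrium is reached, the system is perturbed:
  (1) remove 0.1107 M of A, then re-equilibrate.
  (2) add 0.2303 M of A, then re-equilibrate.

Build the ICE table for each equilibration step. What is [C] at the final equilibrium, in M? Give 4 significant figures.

Q₀ = 1.5888e-08 vs Keq = 0.002126 ⇒ Q<K, forward
Step 1:
                    C           A
  init          8.855     0.01076
  Δ             -0.35       0.525
  eq            8.505      0.5358
  solve Keq expr → x = 0.175; check Q = 0.002126
Then remove 0.1107 M of A.
Step 2:
                    C           A
  init          8.505      0.4251
  Δ          -0.07179      0.1077
  eq            8.433      0.5327
  solve Keq expr → x = 0.03589; check Q = 0.002126
Then add 0.2303 M of A.
Step 3:
                    C           A
  init          8.433       0.763
  Δ            0.1494      -0.224
  eq            8.583       0.539
  solve Keq expr → x = -0.07468; check Q = 0.002126

[C]_eq = 8.583 M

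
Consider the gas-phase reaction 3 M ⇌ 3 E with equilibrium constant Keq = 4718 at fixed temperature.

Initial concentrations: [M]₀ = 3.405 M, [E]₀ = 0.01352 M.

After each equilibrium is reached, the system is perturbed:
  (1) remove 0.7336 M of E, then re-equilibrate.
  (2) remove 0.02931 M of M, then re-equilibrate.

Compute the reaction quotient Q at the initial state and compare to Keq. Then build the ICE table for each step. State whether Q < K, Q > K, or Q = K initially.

Q₀ = 6.2601e-08 vs Keq = 4718 ⇒ Q<K, forward
Step 1:
                    M           E
  init          3.405     0.01352
  Δ            -3.213       3.213
  eq           0.1924       3.226
  solve Keq expr → x = 1.071; check Q = 4718
Then remove 0.7336 M of E.
Step 2:
                    M           E
  init         0.1924       2.493
  Δ          -0.04128     0.04128
  eq           0.1511       2.534
  solve Keq expr → x = 0.01376; check Q = 4718
Then remove 0.02931 M of M.
Step 3:
                    M           E
  init         0.1218       2.534
  Δ           0.02766    -0.02766
  eq           0.1494       2.506
  solve Keq expr → x = -0.00922; check Q = 4718

Q₀ = 6.2601e-08; Q < K (proceeds forward)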